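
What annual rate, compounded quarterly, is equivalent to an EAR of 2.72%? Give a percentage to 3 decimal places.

2.693%

(1 + r/4)^4 − 1 = 0.0272, so 1 + r/4 = 1.0272^(1/4).
r/4 = 0.006732, so r = 0.026927 = 2.693%.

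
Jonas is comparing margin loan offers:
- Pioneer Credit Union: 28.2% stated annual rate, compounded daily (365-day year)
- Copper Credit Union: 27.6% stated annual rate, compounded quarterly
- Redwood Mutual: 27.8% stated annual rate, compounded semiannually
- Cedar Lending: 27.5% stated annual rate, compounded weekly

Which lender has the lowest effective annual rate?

Redwood Mutual

Pioneer Credit Union: (1 + 0.282/365)^365 − 1 = 32.563%
Copper Credit Union: (1 + 0.276/4)^4 − 1 = 30.590%
Redwood Mutual: (1 + 0.278/2)^2 − 1 = 29.732%
Cedar Lending: (1 + 0.275/52)^52 − 1 = 31.558%
The lowest effective annual rate is Redwood Mutual at 29.732%.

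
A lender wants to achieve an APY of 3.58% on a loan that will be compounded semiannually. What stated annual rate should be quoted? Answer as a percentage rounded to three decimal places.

(1 + r/2)^2 − 1 = 0.0358, so 1 + r/2 = 1.0358^(1/2).
r/2 = 0.017743, so r = 0.035485 = 3.549%.

3.549%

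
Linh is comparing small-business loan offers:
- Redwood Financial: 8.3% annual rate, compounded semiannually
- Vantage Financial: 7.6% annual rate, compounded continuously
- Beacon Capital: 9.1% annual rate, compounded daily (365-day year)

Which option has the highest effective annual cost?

Beacon Capital

Redwood Financial: (1 + 0.083/2)^2 − 1 = 8.472%
Vantage Financial: e^0.076 − 1 = 7.896%
Beacon Capital: (1 + 0.091/365)^365 − 1 = 9.526%
The highest effective annual rate is Beacon Capital at 9.526%.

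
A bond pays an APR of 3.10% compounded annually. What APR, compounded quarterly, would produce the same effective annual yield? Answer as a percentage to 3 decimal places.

3.065%

Compounded annually, EAR = nominal = 0.031000.
Solve (1 + r/4)^4 = 1.031000: r/4 = 1.031000^(1/4) − 1 = 0.007662, so r = 0.030646 = 3.065%.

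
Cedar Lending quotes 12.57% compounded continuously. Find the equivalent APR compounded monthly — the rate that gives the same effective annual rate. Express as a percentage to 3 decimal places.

12.636%

EAR under continuous compounding: e^0.1257 − 1 = 0.133942.
Solve (1 + r/12)^12 = 1.133942: r/12 = 1.133942^(1/12) − 1 = 0.010530, so r = 0.126361 = 12.636%.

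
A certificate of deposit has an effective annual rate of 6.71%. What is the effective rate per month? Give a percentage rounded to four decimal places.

The per-month rate i satisfies (1 + i)^12 = 1 + 0.0671.
i = 1.0671^(1/12) − 1 = 0.0054267 = 0.5427%.

0.5427%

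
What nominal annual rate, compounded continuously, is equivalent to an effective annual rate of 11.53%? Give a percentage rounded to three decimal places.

Continuous: nominal r satisfies e^r − 1 = 0.1153.
r = ln(1 + 0.1153) = ln(1.1153) = 0.109123 = 10.912%.

10.912%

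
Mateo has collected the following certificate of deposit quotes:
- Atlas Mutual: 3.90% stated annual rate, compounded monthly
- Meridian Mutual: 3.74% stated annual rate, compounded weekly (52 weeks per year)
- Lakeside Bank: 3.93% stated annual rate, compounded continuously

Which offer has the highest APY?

Lakeside Bank

Atlas Mutual: (1 + 0.0390/12)^12 − 1 = 3.970%
Meridian Mutual: (1 + 0.0374/52)^52 − 1 = 3.809%
Lakeside Bank: e^0.0393 − 1 = 4.008%
The highest effective annual rate is Lakeside Bank at 4.008%.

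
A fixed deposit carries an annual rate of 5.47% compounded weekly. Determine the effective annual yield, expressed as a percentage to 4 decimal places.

5.6193%

EAR = (1 + 0.0547/52)^52 − 1.
= 1.056193 − 1 = 5.6193%.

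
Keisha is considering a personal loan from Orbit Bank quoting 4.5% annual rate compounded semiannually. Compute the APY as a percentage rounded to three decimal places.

EAR = (1 + 0.045/2)^2 − 1.
= 1.045506 − 1 = 4.551%.

4.551%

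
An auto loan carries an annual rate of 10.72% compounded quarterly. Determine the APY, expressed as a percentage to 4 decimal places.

EAR = (1 + 0.1072/4)^4 − 1.
= (1 + 0.026800)^4 − 1 = 1.111587 − 1 = 11.1587%.

11.1587%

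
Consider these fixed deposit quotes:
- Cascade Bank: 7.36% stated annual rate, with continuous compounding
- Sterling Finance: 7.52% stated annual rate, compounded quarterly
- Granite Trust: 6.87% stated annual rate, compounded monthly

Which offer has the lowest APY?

Granite Trust

Cascade Bank: e^0.0736 − 1 = 7.638%
Sterling Finance: (1 + 0.0752/4)^4 − 1 = 7.735%
Granite Trust: (1 + 0.0687/12)^12 − 1 = 7.091%
The lowest effective annual rate is Granite Trust at 7.091%.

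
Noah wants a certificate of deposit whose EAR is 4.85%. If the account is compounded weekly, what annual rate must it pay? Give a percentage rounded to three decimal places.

(1 + r/52)^52 − 1 = 0.0485, so 1 + r/52 = 1.0485^(1/52).
r/52 = 0.000911, so r = 0.047382 = 4.738%.

4.738%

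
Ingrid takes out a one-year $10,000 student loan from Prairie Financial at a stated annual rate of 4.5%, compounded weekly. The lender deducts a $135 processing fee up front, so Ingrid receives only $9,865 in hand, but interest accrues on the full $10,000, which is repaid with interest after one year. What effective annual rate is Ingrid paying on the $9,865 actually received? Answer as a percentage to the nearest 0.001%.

6.032%

Amount owed after one year: 10,000 × (1 + 0.045/52)^52 = 10,000 × 1.046008 = $10,460.08.
Effective rate on net proceeds: 10,460.08 / 9,865 − 1 = 0.060322 = 6.032%.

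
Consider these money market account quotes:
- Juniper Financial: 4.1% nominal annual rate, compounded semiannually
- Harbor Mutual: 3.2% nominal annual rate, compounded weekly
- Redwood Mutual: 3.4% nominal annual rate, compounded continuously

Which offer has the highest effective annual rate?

Juniper Financial: (1 + 0.041/2)^2 − 1 = 4.142%
Harbor Mutual: (1 + 0.032/52)^52 − 1 = 3.251%
Redwood Mutual: e^0.034 − 1 = 3.458%
The highest effective annual rate is Juniper Financial at 4.142%.

Juniper Financial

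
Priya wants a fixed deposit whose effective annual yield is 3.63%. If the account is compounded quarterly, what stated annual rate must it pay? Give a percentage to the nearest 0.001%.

(1 + r/4)^4 − 1 = 0.0363, so 1 + r/4 = 1.0363^(1/4).
r/4 = 0.008954, so r = 0.035816 = 3.582%.

3.582%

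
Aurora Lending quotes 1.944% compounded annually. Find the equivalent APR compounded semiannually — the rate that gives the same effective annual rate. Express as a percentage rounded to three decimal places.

Compounded annually, EAR = nominal = 0.019440.
Solve (1 + r/2)^2 = 1.019440: r/2 = 1.019440^(1/2) − 1 = 0.009673, so r = 0.019346 = 1.935%.

1.935%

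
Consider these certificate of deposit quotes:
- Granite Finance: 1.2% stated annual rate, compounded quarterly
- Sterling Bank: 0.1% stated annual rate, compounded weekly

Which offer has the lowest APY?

Granite Finance: (1 + 0.012/4)^4 − 1 = 1.205%
Sterling Bank: (1 + 0.001/52)^52 − 1 = 0.100%
The lowest effective annual rate is Sterling Bank at 0.100%.

Sterling Bank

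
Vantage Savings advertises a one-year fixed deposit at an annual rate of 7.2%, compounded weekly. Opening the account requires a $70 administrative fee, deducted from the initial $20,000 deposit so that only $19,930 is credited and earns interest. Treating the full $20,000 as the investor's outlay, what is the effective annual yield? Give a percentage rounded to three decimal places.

Value after one year: 19,930 × (1 + 0.072/52)^52 = 19,930 × 1.074602 = $21,416.81.
Effective yield on the $20,000 outlay: 21,416.81 / 20,000 − 1 = 0.070841 = 7.084%.

7.084%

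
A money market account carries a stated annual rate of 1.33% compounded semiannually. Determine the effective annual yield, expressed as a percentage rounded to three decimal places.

1.334%

EAR = (1 + 0.0133/2)^2 − 1.
= 1.013344 − 1 = 1.334%.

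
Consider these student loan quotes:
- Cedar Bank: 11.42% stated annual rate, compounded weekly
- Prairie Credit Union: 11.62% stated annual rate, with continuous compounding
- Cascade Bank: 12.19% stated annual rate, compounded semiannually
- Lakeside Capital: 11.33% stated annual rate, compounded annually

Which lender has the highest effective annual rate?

Cedar Bank: (1 + 0.1142/52)^52 − 1 = 12.084%
Prairie Credit Union: e^0.1162 − 1 = 12.322%
Cascade Bank: (1 + 0.1219/2)^2 − 1 = 12.561%
Lakeside Capital: compounded annually, EAR = 11.330%
The highest effective annual rate is Cascade Bank at 12.561%.

Cascade Bank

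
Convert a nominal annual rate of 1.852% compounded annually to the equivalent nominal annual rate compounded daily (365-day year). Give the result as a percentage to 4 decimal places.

Compounded annually, EAR = nominal = 0.018520.
Solve (1 + r/365)^365 = 1.018520: r/365 = 1.018520^(1/365) − 1 = 0.000050, so r = 0.018351 = 1.8351%.

1.8351%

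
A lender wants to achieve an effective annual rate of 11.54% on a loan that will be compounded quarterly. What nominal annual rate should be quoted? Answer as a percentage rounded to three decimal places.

(1 + r/4)^4 − 1 = 0.1154, so 1 + r/4 = 1.1154^(1/4).
r/4 = 0.027679, so r = 0.110718 = 11.072%.

11.072%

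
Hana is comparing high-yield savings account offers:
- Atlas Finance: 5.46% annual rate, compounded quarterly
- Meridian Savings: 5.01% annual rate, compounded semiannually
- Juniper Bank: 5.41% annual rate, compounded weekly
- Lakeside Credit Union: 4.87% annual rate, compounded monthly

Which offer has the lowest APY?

Atlas Finance: (1 + 0.0546/4)^4 − 1 = 5.573%
Meridian Savings: (1 + 0.0501/2)^2 − 1 = 5.073%
Juniper Bank: (1 + 0.0541/52)^52 − 1 = 5.556%
Lakeside Credit Union: (1 + 0.0487/12)^12 − 1 = 4.980%
The lowest effective annual rate is Lakeside Credit Union at 4.980%.

Lakeside Credit Union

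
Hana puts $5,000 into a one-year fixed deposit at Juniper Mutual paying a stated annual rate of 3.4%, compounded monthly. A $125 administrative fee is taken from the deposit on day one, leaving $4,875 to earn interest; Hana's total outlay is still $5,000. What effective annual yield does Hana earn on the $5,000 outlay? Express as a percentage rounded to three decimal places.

Value after one year: 4,875 × (1 + 0.034/12)^12 = 4,875 × 1.034535 = $5,043.36.
Effective yield on the $5,000 outlay: 5,043.36 / 5,000 − 1 = 0.008671 = 0.867%.

0.867%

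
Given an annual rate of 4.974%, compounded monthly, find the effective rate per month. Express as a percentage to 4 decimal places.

0.4145%

With a nominal annual rate compounded monthly, the periodic rate is the nominal rate divided by 12.
i = 0.04974 / 12 = 0.0041450 = 0.4145%.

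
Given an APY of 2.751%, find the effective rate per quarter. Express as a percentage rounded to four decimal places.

0.6808%

The per-quarter rate i satisfies (1 + i)^4 = 1 + 0.02751.
i = 1.02751^(1/4) − 1 = 0.0068077 = 0.6808%.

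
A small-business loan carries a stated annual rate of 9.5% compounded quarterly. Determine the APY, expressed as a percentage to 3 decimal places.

9.844%

EAR = (1 + 0.095/4)^4 − 1.
= 1.098438 − 1 = 9.844%.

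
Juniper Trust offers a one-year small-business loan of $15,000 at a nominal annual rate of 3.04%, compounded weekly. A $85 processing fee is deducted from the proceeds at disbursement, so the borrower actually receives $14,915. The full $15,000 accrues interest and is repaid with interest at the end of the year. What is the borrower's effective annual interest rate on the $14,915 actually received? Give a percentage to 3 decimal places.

3.673%

Amount owed after one year: 15,000 × (1 + 0.0304/52)^52 = 15,000 × 1.030858 = $15,462.86.
Effective rate on net proceeds: 15,462.86 / 14,915 − 1 = 0.036732 = 3.673%.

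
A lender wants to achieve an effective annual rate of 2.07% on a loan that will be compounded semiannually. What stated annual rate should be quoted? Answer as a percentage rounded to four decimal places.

2.0594%

(1 + r/2)^2 − 1 = 0.0207, so 1 + r/2 = 1.0207^(1/2).
r/2 = 0.010297, so r = 0.020594 = 2.0594%.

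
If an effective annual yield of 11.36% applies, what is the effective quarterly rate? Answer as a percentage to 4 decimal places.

The per-quarter rate i satisfies (1 + i)^4 = 1 + 0.1136.
i = 1.1136^(1/4) − 1 = 0.0272646 = 2.7265%.

2.7265%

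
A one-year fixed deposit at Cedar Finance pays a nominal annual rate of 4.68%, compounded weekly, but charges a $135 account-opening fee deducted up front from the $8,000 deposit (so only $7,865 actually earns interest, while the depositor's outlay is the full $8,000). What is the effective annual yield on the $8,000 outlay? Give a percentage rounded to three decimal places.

3.021%

Value after one year: 7,865 × (1 + 0.0468/52)^52 = 7,865 × 1.047890 = $8,241.66.
Effective yield on the $8,000 outlay: 8,241.66 / 8,000 − 1 = 0.030207 = 3.021%.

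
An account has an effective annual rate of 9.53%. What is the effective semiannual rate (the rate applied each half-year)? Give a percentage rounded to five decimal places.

4.65658%

The per-half-year rate i satisfies (1 + i)^2 = 1 + 0.0953.
i = 1.0953^(1/2) − 1 = 0.0465658 = 4.65658%.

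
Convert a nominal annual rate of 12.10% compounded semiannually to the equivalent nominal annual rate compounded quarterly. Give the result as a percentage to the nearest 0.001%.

11.922%

EAR = (1 + 0.1210/2)^2 − 1 = 0.124660.
Solve (1 + r/4)^4 = 1.124660: r/4 = 1.124660^(1/4) − 1 = 0.029806, so r = 0.119223 = 11.922%.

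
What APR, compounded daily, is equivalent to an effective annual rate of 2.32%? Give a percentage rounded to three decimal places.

(1 + r/365)^365 − 1 = 0.0232, so 1 + r/365 = 1.0232^(1/365).
r/365 = 0.000063, so r = 0.022936 = 2.294%.

2.294%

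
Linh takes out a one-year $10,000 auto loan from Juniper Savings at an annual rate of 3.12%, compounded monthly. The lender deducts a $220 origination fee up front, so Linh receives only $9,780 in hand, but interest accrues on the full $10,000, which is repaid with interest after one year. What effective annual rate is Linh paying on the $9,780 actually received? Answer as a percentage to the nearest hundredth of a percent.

Amount owed after one year: 10,000 × (1 + 0.0312/12)^12 = 10,000 × 1.031650 = $10,316.50.
Effective rate on net proceeds: 10,316.50 / 9,780 − 1 = 0.054857 = 5.49%.

5.49%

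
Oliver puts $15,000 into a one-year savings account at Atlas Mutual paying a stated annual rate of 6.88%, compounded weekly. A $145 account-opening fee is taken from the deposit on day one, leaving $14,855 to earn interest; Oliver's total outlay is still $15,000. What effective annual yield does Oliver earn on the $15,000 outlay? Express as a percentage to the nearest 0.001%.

Value after one year: 14,855 × (1 + 0.0688/52)^52 = 14,855 × 1.071173 = $15,912.28.
Effective yield on the $15,000 outlay: 15,912.28 / 15,000 − 1 = 0.060819 = 6.082%.

6.082%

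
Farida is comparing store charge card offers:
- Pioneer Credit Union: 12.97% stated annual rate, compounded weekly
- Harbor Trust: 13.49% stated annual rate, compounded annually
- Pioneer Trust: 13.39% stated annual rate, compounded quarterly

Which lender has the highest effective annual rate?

Pioneer Credit Union: (1 + 0.1297/52)^52 − 1 = 13.830%
Harbor Trust: compounded annually, EAR = 13.490%
Pioneer Trust: (1 + 0.1339/4)^4 − 1 = 14.077%
The highest effective annual rate is Pioneer Trust at 14.077%.

Pioneer Trust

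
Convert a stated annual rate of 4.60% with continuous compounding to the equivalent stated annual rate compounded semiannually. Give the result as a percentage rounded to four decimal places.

EAR under continuous compounding: e^0.0460 − 1 = 0.047074.
Solve (1 + r/2)^2 = 1.047074: r/2 = 1.047074^(1/2) − 1 = 0.023267, so r = 0.046533 = 4.6533%.

4.6533%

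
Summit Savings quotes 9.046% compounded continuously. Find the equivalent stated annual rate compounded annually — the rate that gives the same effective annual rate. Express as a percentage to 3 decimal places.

9.468%

EAR under continuous compounding: e^0.09046 − 1 = 0.094678.
Compounded annually, the equivalent nominal rate is the EAR itself: 9.468%.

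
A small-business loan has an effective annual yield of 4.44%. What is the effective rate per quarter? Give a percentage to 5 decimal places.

1.09198%

The per-quarter rate i satisfies (1 + i)^4 = 1 + 0.0444.
i = 1.0444^(1/4) − 1 = 0.0109198 = 1.09198%.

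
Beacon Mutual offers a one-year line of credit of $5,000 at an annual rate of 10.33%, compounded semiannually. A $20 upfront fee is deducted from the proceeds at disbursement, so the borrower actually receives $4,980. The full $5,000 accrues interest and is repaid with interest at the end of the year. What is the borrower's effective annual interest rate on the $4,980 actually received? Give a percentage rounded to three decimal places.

11.041%

Amount owed after one year: 5,000 × (1 + 0.1033/2)^2 = 5,000 × 1.105968 = $5,529.84.
Effective rate on net proceeds: 5,529.84 / 4,980 − 1 = 0.110409 = 11.041%.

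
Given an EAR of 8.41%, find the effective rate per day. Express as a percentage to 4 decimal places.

The per-day rate i satisfies (1 + i)^365 = 1 + 0.0841.
i = 1.0841^(1/365) − 1 = 0.0002213 = 0.0221%.

0.0221%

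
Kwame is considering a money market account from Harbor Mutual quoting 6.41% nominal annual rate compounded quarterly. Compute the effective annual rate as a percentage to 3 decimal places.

EAR = (1 + 0.0641/4)^4 − 1.
= 1.065657 − 1 = 6.566%.

6.566%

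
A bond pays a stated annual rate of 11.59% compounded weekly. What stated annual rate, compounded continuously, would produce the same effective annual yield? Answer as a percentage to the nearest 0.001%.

EAR = (1 + 0.1159/52)^52 − 1 = 0.122739.
Equivalent continuous rate: r = ln(1 + 0.122739) = 0.115771 = 11.577%.

11.577%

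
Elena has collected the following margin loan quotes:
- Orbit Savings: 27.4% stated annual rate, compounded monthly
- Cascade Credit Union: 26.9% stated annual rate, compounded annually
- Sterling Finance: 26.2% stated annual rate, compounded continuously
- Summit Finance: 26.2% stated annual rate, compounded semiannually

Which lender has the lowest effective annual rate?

Orbit Savings: (1 + 0.274/12)^12 − 1 = 31.117%
Cascade Credit Union: compounded annually, EAR = 26.900%
Sterling Finance: e^0.262 − 1 = 29.953%
Summit Finance: (1 + 0.262/2)^2 − 1 = 27.916%
The lowest effective annual rate is Cascade Credit Union at 26.900%.

Cascade Credit Union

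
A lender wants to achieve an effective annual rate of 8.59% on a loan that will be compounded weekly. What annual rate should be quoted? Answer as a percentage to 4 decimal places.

(1 + r/52)^52 − 1 = 0.0859, so 1 + r/52 = 1.0859^(1/52).
r/52 = 0.001586, so r = 0.082474 = 8.2474%.

8.2474%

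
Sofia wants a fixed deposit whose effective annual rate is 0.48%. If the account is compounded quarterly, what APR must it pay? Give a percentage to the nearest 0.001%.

0.479%

(1 + r/4)^4 − 1 = 0.0048, so 1 + r/4 = 1.0048^(1/4).
r/4 = 0.001198, so r = 0.004791 = 0.479%.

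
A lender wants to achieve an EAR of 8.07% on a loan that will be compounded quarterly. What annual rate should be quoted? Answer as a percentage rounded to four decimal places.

(1 + r/4)^4 − 1 = 0.0807, so 1 + r/4 = 1.0807^(1/4).
r/4 = 0.019592, so r = 0.078367 = 7.8367%.

7.8367%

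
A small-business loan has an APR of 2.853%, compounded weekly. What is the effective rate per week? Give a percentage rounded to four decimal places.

With a nominal annual rate compounded weekly, the periodic rate is the nominal rate divided by 52.
i = 0.02853 / 52 = 0.0005487 = 0.0549%.

0.0549%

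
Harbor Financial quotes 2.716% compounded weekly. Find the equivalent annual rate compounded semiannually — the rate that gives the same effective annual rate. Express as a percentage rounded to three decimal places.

2.734%

EAR = (1 + 0.02716/52)^52 − 1 = 0.027525.
Solve (1 + r/2)^2 = 1.027525: r/2 = 1.027525^(1/2) − 1 = 0.013669, so r = 0.027338 = 2.734%.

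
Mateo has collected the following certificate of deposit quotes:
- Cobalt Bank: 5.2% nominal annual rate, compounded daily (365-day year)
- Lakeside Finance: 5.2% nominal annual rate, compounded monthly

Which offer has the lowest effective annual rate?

Lakeside Finance

Cobalt Bank: (1 + 0.052/365)^365 − 1 = 5.337%
Lakeside Finance: (1 + 0.052/12)^12 − 1 = 5.326%
The lowest effective annual rate is Lakeside Finance at 5.326%.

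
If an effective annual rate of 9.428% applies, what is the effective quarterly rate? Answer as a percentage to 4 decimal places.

2.2780%

The per-quarter rate i satisfies (1 + i)^4 = 1 + 0.09428.
i = 1.09428^(1/4) − 1 = 0.0227797 = 2.2780%.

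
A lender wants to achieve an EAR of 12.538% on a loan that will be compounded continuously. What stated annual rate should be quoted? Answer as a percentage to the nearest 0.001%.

Continuous: nominal r satisfies e^r − 1 = 0.12538.
r = ln(1 + 0.12538) = ln(1.12538) = 0.118121 = 11.812%.

11.812%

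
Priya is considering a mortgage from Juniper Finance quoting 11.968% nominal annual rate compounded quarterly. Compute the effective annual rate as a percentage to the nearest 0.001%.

12.516%

EAR = (1 + 0.11968/4)^4 − 1.
= 1.125159 − 1 = 12.516%.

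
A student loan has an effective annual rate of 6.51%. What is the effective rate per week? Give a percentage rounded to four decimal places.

0.1214%

The per-week rate i satisfies (1 + i)^52 = 1 + 0.0651.
i = 1.0651^(1/52) − 1 = 0.0012136 = 0.1214%.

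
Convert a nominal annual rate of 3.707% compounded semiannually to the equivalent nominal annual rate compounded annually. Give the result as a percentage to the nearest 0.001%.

3.741%

EAR = (1 + 0.03707/2)^2 − 1 = 0.037414.
Compounded annually, the equivalent nominal rate is the EAR itself: 3.741%.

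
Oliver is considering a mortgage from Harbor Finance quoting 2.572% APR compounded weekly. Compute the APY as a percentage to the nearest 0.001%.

EAR = (1 + 0.02572/52)^52 − 1.
= (1 + 0.000495)^52 − 1 = 1.026047 − 1 = 2.605%.

2.605%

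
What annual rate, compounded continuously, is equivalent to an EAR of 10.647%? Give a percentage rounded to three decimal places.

10.117%

Continuous: nominal r satisfies e^r − 1 = 0.10647.
r = ln(1 + 0.10647) = ln(1.10647) = 0.101175 = 10.117%.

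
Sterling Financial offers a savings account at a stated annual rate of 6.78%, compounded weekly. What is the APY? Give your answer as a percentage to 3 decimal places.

7.010%

EAR = (1 + 0.0678/52)^52 − 1.
= (1 + 0.001304)^52 − 1 = 1.070104 − 1 = 7.010%.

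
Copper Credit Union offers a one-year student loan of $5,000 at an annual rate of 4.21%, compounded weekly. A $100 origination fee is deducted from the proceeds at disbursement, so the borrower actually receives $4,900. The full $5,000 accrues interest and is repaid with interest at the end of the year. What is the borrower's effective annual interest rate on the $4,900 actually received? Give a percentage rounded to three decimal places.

6.427%

Amount owed after one year: 5,000 × (1 + 0.0421/52)^52 = 5,000 × 1.042981 = $5,214.91.
Effective rate on net proceeds: 5,214.91 / 4,900 − 1 = 0.064266 = 6.427%.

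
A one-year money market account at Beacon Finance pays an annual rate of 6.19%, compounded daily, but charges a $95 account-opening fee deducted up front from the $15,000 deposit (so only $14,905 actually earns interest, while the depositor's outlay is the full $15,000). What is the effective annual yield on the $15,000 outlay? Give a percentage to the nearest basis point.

5.71%

Value after one year: 14,905 × (1 + 0.0619/365)^365 = 14,905 × 1.063850 = $15,856.69.
Effective yield on the $15,000 outlay: 15,856.69 / 15,000 − 1 = 0.057113 = 5.71%.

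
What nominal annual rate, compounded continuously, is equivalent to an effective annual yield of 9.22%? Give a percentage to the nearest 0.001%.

8.819%

Continuous: nominal r satisfies e^r − 1 = 0.0922.
r = ln(1 + 0.0922) = ln(1.0922) = 0.088194 = 8.819%.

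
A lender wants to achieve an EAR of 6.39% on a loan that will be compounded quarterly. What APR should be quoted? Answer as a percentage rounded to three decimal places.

(1 + r/4)^4 − 1 = 0.0639, so 1 + r/4 = 1.0639^(1/4).
r/4 = 0.015606, so r = 0.062423 = 6.242%.

6.242%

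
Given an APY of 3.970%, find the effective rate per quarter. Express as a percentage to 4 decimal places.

0.9781%

The per-quarter rate i satisfies (1 + i)^4 = 1 + 0.03970.
i = 1.03970^(1/4) − 1 = 0.0097806 = 0.9781%.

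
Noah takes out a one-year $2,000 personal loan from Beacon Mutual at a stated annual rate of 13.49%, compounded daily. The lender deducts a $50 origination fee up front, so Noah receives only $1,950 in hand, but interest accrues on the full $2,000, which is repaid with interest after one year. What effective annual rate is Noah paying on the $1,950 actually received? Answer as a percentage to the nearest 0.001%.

17.374%

Amount owed after one year: 2,000 × (1 + 0.1349/365)^365 = 2,000 × 1.144394 = $2,288.79.
Effective rate on net proceeds: 2,288.79 / 1,950 − 1 = 0.173737 = 17.374%.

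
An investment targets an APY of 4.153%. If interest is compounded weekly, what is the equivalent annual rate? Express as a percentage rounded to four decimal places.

(1 + r/52)^52 − 1 = 0.04153, so 1 + r/52 = 1.04153^(1/52).
r/52 = 0.000783, so r = 0.040707 = 4.0707%.

4.0707%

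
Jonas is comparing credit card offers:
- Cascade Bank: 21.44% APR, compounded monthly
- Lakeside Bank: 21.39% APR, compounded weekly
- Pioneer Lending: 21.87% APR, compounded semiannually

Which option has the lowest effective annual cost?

Cascade Bank: (1 + 0.2144/12)^12 − 1 = 23.678%
Lakeside Bank: (1 + 0.2139/52)^52 − 1 = 23.796%
Pioneer Lending: (1 + 0.2187/2)^2 − 1 = 23.066%
The lowest effective annual rate is Pioneer Lending at 23.066%.

Pioneer Lending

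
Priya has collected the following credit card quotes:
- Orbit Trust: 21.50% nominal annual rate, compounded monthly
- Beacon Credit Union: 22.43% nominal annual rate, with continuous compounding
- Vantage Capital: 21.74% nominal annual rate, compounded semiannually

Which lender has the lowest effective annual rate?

Orbit Trust: (1 + 0.2150/12)^12 − 1 = 23.750%
Beacon Credit Union: e^0.2243 − 1 = 25.145%
Vantage Capital: (1 + 0.2174/2)^2 − 1 = 22.922%
The lowest effective annual rate is Vantage Capital at 22.922%.

Vantage Capital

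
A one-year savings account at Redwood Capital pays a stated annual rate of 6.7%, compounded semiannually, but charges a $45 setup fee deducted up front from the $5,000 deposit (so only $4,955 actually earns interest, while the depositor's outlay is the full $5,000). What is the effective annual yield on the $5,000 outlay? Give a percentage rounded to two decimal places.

5.85%

Value after one year: 4,955 × (1 + 0.067/2)^2 = 4,955 × 1.068122 = $5,292.55.
Effective yield on the $5,000 outlay: 5,292.55 / 5,000 − 1 = 0.058509 = 5.85%.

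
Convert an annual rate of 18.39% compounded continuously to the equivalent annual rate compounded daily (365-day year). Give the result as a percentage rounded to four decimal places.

EAR under continuous compounding: e^0.1839 − 1 = 0.201896.
Solve (1 + r/365)^365 = 1.201896: r/365 = 1.201896^(1/365) − 1 = 0.000504, so r = 0.183946 = 18.3946%.

18.3946%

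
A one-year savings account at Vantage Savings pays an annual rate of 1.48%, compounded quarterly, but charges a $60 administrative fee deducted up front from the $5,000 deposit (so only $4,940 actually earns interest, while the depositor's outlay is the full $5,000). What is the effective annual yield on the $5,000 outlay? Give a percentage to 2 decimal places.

0.27%

Value after one year: 4,940 × (1 + 0.0148/4)^4 = 4,940 × 1.014882 = $5,013.52.
Effective yield on the $5,000 outlay: 5,013.52 / 5,000 − 1 = 0.002704 = 0.27%.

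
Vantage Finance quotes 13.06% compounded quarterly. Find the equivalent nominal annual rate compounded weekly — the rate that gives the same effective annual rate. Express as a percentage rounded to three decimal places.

EAR = (1 + 0.1306/4)^4 − 1 = 0.137136.
Solve (1 + r/52)^52 = 1.137136: r/52 = 1.137136^(1/52) − 1 = 0.002474, so r = 0.128672 = 12.867%.

12.867%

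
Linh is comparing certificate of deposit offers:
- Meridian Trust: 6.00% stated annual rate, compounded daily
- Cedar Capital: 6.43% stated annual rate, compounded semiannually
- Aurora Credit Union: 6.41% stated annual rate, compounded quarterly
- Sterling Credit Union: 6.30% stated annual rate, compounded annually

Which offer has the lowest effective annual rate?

Meridian Trust

Meridian Trust: (1 + 0.0600/365)^365 − 1 = 6.183%
Cedar Capital: (1 + 0.0643/2)^2 − 1 = 6.533%
Aurora Credit Union: (1 + 0.0641/4)^4 − 1 = 6.566%
Sterling Credit Union: compounded annually, EAR = 6.300%
The lowest effective annual rate is Meridian Trust at 6.183%.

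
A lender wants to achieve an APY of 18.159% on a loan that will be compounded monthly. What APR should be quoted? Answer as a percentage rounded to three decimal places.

(1 + r/12)^12 − 1 = 0.18159, so 1 + r/12 = 1.18159^(1/12).
r/12 = 0.014002, so r = 0.168026 = 16.803%.

16.803%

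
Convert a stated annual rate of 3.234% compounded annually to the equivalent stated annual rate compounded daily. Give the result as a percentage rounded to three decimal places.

Compounded annually, EAR = nominal = 0.032340.
Solve (1 + r/365)^365 = 1.032340: r/365 = 1.032340^(1/365) − 1 = 0.000087, so r = 0.031829 = 3.183%.

3.183%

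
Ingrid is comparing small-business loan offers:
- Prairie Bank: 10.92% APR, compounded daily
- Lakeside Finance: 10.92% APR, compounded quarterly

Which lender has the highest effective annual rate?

Prairie Bank: (1 + 0.1092/365)^365 − 1 = 11.537%
Lakeside Finance: (1 + 0.1092/4)^4 − 1 = 11.375%
The highest effective annual rate is Prairie Bank at 11.537%.

Prairie Bank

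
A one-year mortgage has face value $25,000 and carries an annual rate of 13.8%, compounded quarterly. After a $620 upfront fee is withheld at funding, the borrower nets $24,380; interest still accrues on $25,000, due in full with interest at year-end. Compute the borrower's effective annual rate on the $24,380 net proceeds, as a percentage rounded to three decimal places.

17.443%

Amount owed after one year: 25,000 × (1 + 0.138/4)^4 = 25,000 × 1.145307 = $28,632.68.
Effective rate on net proceeds: 28,632.68 / 24,380 − 1 = 0.174433 = 17.443%.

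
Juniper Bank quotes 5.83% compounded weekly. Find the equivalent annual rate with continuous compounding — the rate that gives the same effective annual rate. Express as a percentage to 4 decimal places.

EAR = (1 + 0.0583/52)^52 − 1 = 0.059998.
Equivalent continuous rate: r = ln(1 + 0.059998) = 0.058267 = 5.8267%.

5.8267%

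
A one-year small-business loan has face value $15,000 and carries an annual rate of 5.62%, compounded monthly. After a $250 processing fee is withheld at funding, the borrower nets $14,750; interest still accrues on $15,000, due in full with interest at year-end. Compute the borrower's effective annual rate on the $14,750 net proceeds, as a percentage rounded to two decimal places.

Amount owed after one year: 15,000 × (1 + 0.0562/12)^12 = 15,000 × 1.057670 = $15,865.06.
Effective rate on net proceeds: 15,865.06 / 14,750 − 1 = 0.075597 = 7.56%.

7.56%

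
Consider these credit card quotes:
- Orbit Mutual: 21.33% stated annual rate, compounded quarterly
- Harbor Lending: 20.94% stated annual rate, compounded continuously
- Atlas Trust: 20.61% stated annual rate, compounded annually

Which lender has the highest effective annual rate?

Orbit Mutual: (1 + 0.2133/4)^4 − 1 = 23.098%
Harbor Lending: e^0.2094 − 1 = 23.294%
Atlas Trust: compounded annually, EAR = 20.610%
The highest effective annual rate is Harbor Lending at 23.294%.

Harbor Lending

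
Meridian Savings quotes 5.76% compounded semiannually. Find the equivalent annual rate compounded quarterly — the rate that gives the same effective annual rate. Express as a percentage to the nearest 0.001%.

5.719%

EAR = (1 + 0.0576/2)^2 − 1 = 0.058429.
Solve (1 + r/4)^4 = 1.058429: r/4 = 1.058429^(1/4) − 1 = 0.014298, so r = 0.057191 = 5.719%.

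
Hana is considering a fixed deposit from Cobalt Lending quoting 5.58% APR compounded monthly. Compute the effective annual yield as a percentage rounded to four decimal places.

EAR = (1 + 0.0558/12)^12 − 1.
= (1 + 0.004650)^12 − 1 = 1.057249 − 1 = 5.7249%.

5.7249%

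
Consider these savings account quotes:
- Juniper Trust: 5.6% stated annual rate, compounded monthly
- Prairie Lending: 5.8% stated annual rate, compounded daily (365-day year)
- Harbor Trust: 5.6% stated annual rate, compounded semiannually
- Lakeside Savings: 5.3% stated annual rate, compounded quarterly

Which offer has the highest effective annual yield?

Prairie Lending

Juniper Trust: (1 + 0.056/12)^12 − 1 = 5.746%
Prairie Lending: (1 + 0.058/365)^365 − 1 = 5.971%
Harbor Trust: (1 + 0.056/2)^2 − 1 = 5.678%
Lakeside Savings: (1 + 0.053/4)^4 − 1 = 5.406%
The highest effective annual rate is Prairie Lending at 5.971%.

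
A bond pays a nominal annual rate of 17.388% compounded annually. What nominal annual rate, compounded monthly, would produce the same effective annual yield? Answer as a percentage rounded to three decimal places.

Compounded annually, EAR = nominal = 0.173880.
Solve (1 + r/12)^12 = 1.173880: r/12 = 1.173880^(1/12) − 1 = 0.013449, so r = 0.161390 = 16.139%.

16.139%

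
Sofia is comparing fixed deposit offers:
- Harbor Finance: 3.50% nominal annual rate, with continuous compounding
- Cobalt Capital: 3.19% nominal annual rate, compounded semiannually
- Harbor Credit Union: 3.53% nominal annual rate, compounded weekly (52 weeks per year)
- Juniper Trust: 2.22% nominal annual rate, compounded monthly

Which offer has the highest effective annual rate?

Harbor Finance: e^0.0350 − 1 = 3.562%
Cobalt Capital: (1 + 0.0319/2)^2 − 1 = 3.215%
Harbor Credit Union: (1 + 0.0353/52)^52 − 1 = 3.592%
Juniper Trust: (1 + 0.0222/12)^12 − 1 = 2.243%
The highest effective annual rate is Harbor Credit Union at 3.592%.

Harbor Credit Union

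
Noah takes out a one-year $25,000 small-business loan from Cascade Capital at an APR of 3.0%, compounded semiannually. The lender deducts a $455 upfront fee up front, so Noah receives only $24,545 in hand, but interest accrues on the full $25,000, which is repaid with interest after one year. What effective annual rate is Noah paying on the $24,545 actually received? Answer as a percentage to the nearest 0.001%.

Amount owed after one year: 25,000 × (1 + 0.030/2)^2 = 25,000 × 1.030225 = $25,755.62.
Effective rate on net proceeds: 25,755.62 / 24,545 − 1 = 0.049323 = 4.932%.

4.932%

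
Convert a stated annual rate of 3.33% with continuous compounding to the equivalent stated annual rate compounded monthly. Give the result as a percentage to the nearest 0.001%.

3.335%

EAR under continuous compounding: e^0.0333 − 1 = 0.033861.
Solve (1 + r/12)^12 = 1.033861: r/12 = 1.033861^(1/12) − 1 = 0.002779, so r = 0.033346 = 3.335%.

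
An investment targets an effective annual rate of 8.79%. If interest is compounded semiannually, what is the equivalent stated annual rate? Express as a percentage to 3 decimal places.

8.605%

(1 + r/2)^2 − 1 = 0.0879, so 1 + r/2 = 1.0879^(1/2).
r/2 = 0.043024, so r = 0.086049 = 8.605%.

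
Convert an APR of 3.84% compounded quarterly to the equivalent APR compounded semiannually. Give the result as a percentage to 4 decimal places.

EAR = (1 + 0.0384/4)^4 − 1 = 0.038957.
Solve (1 + r/2)^2 = 1.038957: r/2 = 1.038957^(1/2) − 1 = 0.019292, so r = 0.038584 = 3.8584%.

3.8584%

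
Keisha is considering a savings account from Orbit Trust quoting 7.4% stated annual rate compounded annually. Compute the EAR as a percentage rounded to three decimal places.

7.400%

Annual compounding means the effective rate equals the nominal rate: 7.400%.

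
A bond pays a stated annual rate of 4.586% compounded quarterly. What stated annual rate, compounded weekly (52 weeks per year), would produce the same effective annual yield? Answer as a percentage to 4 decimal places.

EAR = (1 + 0.04586/4)^4 − 1 = 0.046655.
Solve (1 + r/52)^52 = 1.046655: r/52 = 1.046655^(1/52) − 1 = 0.000877, so r = 0.045619 = 4.5619%.

4.5619%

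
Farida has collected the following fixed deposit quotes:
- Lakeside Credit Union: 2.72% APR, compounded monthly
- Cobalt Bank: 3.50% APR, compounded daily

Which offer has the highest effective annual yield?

Cobalt Bank

Lakeside Credit Union: (1 + 0.0272/12)^12 − 1 = 2.754%
Cobalt Bank: (1 + 0.0350/365)^365 − 1 = 3.562%
The highest effective annual rate is Cobalt Bank at 3.562%.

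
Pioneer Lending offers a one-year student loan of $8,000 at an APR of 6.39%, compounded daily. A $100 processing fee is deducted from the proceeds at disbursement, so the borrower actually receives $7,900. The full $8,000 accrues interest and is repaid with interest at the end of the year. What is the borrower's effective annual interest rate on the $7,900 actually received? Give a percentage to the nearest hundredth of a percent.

7.95%

Amount owed after one year: 8,000 × (1 + 0.0639/365)^365 = 8,000 × 1.065980 = $8,527.84.
Effective rate on net proceeds: 8,527.84 / 7,900 − 1 = 0.079473 = 7.95%.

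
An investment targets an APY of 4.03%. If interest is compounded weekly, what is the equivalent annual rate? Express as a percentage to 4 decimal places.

(1 + r/52)^52 − 1 = 0.0403, so 1 + r/52 = 1.0403^(1/52).
r/52 = 0.000760, so r = 0.039524 = 3.9524%.

3.9524%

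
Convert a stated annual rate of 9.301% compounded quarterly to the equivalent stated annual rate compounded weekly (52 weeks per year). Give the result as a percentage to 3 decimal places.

EAR = (1 + 0.09301/4)^4 − 1 = 0.096305.
Solve (1 + r/52)^52 = 1.096305: r/52 = 1.096305^(1/52) − 1 = 0.001770, so r = 0.092026 = 9.203%.

9.203%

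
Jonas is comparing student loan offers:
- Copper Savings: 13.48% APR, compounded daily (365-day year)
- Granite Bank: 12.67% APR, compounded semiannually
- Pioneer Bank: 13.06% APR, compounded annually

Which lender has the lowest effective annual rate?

Pioneer Bank

Copper Savings: (1 + 0.1348/365)^365 − 1 = 14.428%
Granite Bank: (1 + 0.1267/2)^2 − 1 = 13.071%
Pioneer Bank: compounded annually, EAR = 13.060%
The lowest effective annual rate is Pioneer Bank at 13.060%.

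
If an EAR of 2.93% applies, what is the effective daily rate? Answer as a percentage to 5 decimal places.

The per-day rate i satisfies (1 + i)^365 = 1 + 0.0293.
i = 1.0293^(1/365) − 1 = 0.0000791 = 0.00791%.

0.00791%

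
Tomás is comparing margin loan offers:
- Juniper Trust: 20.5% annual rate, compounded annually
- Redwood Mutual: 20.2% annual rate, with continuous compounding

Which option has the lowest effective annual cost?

Juniper Trust

Juniper Trust: compounded annually, EAR = 20.500%
Redwood Mutual: e^0.202 − 1 = 22.385%
The lowest effective annual rate is Juniper Trust at 20.500%.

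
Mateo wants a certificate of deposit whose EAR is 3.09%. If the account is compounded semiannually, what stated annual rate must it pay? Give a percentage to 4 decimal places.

(1 + r/2)^2 − 1 = 0.0309, so 1 + r/2 = 1.0309^(1/2).
r/2 = 0.015332, so r = 0.030665 = 3.0665%.

3.0665%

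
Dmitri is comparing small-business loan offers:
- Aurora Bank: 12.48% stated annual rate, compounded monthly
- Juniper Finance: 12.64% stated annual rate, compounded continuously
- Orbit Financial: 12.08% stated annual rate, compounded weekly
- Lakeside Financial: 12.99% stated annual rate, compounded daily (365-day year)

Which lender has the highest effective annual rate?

Aurora Bank: (1 + 0.1248/12)^12 − 1 = 13.219%
Juniper Finance: e^0.1264 − 1 = 13.474%
Orbit Financial: (1 + 0.1208/52)^52 − 1 = 12.824%
Lakeside Financial: (1 + 0.1299/365)^365 − 1 = 13.869%
The highest effective annual rate is Lakeside Financial at 13.869%.

Lakeside Financial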